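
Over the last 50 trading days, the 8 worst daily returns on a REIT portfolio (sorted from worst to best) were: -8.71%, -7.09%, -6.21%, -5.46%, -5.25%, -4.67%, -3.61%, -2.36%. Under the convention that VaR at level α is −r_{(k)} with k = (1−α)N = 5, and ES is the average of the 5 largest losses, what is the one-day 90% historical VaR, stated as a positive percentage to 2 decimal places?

k = 5; the 5th lowest return is -5.25%, so VaR = 5.25%.

5.25%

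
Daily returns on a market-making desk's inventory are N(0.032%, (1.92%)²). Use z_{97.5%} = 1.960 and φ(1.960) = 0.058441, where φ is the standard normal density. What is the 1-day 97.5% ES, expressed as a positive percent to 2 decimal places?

4.46%

Tail multiplier: φ(z)/(1−α) = 0.058441 / 0.025 = 2.338.
ES = −(0.032%) + 1.92% × 2.338 = 4.457%.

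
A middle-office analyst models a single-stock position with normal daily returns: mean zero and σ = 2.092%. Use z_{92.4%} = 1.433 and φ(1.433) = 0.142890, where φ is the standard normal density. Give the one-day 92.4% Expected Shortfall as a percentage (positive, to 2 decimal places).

Tail multiplier: φ(z)/(1−α) = 0.142890 / 0.076 = 1.880.
ES = 2.092% × 1.880 = 3.933%.

3.93%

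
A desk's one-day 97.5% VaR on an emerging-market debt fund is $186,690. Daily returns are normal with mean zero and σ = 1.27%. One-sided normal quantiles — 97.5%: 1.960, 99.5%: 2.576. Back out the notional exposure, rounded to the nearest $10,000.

$7,500,000

VaR as a fraction of value: z·σ = 1.960 × 1.27% = 2.4892%.
Position = $186,690 / 0.024892 = $7,500,000.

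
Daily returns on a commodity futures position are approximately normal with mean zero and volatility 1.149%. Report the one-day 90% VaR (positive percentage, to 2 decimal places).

1.47%

At 90% one-sided, z = 1.282.
VaR = z·σ = 1.282 × 1.149% = 1.473%.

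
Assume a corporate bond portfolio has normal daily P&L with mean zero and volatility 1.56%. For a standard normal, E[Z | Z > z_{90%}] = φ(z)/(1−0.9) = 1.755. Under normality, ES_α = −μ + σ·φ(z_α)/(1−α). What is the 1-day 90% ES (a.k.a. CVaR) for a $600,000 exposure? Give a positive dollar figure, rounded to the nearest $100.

$16,400

ES = 1.56% × 1.755 = 2.738%.
On $600,000: 0.02738 × $600,000 = $16,428.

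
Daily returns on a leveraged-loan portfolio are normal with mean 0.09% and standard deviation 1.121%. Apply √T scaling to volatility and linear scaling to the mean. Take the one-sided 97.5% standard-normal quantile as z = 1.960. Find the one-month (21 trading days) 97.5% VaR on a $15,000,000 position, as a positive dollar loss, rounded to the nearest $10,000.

σ_{21d} = 1.121% × √21 = 5.137%; μ_{21d} = 21 × 0.09% = 1.890%.
VaR = −(1.890%) + 1.960 × 5.137% = 8.179%.
On $15,000,000: 0.08179 × $15,000,000 = $1,226,850.

$1,230,000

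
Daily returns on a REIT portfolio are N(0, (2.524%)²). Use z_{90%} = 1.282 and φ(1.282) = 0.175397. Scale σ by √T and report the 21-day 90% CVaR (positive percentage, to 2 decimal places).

20.29%

σ_{21d} = 2.524% × √21 = 11.566%.
ES multiplier = φ(z)/(1−α) = 0.175397/0.1 = 1.754.
ES = 11.566% × 1.754 = 20.287%.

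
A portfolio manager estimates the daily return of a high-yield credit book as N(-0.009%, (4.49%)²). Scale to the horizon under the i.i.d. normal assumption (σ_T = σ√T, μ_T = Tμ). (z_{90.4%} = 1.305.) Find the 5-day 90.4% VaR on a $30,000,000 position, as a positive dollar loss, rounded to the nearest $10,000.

$3,940,000

σ_{5d} = 4.49% × √5 = 10.040%; μ_{5d} = 5 × -0.009% = -0.045%.
VaR = −(-0.045%) + 1.305 × 10.040% = 13.147%.
On $30,000,000: 0.13147 × $30,000,000 = $3,944,100.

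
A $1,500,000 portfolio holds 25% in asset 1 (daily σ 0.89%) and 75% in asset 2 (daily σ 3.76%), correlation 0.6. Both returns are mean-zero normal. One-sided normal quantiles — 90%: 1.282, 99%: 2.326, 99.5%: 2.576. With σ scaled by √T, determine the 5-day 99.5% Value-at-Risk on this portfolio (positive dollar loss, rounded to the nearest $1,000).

σ_p = √(0.25²·0.89² + 0.75²·3.76² + 2·0.6·0.25·0.75·0.89·3.76) = 2.959%.
σ_{5d} = 2.959% × √5 = 6.617%.
VaR = 2.576 × 6.617% = 17.045%; on $1,500,000 that is $255,675.

$256,000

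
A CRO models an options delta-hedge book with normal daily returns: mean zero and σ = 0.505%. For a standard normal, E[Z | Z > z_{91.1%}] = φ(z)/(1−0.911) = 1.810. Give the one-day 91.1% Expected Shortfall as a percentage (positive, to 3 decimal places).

ES = 0.505% × 1.810 = 0.914%.

0.914%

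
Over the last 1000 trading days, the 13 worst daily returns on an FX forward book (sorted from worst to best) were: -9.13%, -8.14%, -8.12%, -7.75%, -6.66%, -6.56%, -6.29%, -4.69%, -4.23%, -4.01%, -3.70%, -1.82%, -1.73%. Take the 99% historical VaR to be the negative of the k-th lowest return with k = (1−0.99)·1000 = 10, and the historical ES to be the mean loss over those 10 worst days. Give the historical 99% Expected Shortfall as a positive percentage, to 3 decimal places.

6.558%

The 10 worst returns sum to -65.58%.
ES = −(-65.58%) / 10 = 6.558%.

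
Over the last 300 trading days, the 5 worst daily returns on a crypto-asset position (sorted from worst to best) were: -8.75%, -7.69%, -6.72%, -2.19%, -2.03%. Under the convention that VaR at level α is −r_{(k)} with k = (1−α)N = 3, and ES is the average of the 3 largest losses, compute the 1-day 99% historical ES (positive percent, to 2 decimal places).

7.72%

The 3 worst returns sum to -23.16%.
ES = −(-23.16%) / 3 = 7.72%.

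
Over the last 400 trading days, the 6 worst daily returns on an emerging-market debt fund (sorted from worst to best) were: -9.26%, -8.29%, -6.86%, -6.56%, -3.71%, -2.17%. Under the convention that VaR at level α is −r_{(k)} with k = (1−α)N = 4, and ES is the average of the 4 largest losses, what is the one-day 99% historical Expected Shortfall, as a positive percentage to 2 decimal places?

7.74%

The 4 worst returns sum to -30.97%.
ES = −(-30.97%) / 4 = 7.7425% ≈ 7.74%.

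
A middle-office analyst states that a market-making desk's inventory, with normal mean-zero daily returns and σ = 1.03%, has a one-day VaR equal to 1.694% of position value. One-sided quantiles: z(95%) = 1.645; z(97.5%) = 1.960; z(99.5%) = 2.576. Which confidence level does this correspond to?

Implied z = VaR/σ = 1.694 / 1.03 = 1.645.
This matches z(95%) = 1.645.

95%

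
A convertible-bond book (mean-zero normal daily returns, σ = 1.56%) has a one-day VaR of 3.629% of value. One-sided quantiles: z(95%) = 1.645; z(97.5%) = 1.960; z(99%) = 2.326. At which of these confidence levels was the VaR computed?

99%

Implied z = VaR/σ = 3.629 / 1.56 = 2.326.
This matches z(99%) = 2.326.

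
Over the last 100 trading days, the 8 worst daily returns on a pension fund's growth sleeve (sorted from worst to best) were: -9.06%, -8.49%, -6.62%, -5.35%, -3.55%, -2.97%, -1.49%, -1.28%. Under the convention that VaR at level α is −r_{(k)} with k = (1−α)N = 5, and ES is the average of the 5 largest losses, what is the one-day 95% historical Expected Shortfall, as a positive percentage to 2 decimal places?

6.61%

The 5 worst returns sum to -33.07%.
ES = −(-33.07%) / 5 = 6.614% ≈ 6.61%.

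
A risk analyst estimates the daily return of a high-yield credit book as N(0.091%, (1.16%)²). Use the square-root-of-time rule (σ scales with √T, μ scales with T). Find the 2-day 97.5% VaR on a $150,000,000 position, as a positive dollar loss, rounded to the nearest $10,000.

$4,550,000

At 97.5%, z = 1.960.
σ_{2d} = 1.16% × √2 = 1.640%; μ_{2d} = 2 × 0.091% = 0.182%.
VaR = −(0.182%) + 1.960 × 1.640% = 3.032%.
On $150,000,000: 0.03032 × $150,000,000 = $4,548,000.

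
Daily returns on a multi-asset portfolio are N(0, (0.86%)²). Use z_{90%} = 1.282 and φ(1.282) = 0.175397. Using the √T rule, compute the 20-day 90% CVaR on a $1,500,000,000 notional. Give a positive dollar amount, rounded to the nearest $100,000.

$101,200,000

σ_{20d} = 0.86% × √20 = 3.846%.
ES multiplier = φ(z)/(1−α) = 0.175397/0.1 = 1.754.
ES = 3.846% × 1.754 = 6.746%; on $1,500,000,000: $101,190,000.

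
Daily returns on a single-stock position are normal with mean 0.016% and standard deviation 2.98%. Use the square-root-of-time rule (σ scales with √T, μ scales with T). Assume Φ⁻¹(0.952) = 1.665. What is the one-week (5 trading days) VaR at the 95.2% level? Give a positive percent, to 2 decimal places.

11.01%

σ_{5d} = 2.98% × √5 = 6.663%; μ_{5d} = 5 × 0.016% = 0.080%.
VaR = −(0.080%) + 1.665 × 6.663% = 11.014%.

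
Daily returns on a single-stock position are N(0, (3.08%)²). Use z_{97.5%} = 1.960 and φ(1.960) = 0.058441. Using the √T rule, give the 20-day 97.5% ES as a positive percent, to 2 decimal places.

32.20%

σ_{20d} = 3.08% × √20 = 13.774%.
ES multiplier = φ(z)/(1−α) = 0.058441/0.025 = 2.338.
ES = 13.774% × 2.338 = 32.204%.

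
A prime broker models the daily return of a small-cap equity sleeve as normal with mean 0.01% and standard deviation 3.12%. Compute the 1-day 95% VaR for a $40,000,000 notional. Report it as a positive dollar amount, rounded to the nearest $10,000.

$2,050,000

At 95% one-sided, z = 1.645.
VaR = −μ + z·σ = −(0.01%) + 1.645 × 3.12% = 5.122%.
On $40,000,000: 0.05122 × $40,000,000 = $2,048,800.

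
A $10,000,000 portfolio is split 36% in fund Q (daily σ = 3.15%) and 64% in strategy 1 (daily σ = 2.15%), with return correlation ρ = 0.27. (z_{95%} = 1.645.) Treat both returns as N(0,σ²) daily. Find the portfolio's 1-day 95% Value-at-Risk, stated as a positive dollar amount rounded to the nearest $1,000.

σ_p² = 0.36²·3.15² + 0.64²·2.15² + 2·0.27·0.36·0.64·3.15·2.15 = 4.0219 (%²).
σ_p = √4.0219 = 2.005%.
VaR = 1.645 × 2.005% = 3.298%; on $10,000,000 that is $329,800.

$330,000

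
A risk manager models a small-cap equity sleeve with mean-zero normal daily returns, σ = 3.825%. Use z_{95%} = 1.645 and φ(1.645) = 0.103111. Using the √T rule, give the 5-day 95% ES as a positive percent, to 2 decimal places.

σ_{5d} = 3.825% × √5 = 8.553%.
ES multiplier = φ(z)/(1−α) = 0.103111/0.05 = 2.062.
ES = 8.553% × 2.062 = 17.636%.

17.64%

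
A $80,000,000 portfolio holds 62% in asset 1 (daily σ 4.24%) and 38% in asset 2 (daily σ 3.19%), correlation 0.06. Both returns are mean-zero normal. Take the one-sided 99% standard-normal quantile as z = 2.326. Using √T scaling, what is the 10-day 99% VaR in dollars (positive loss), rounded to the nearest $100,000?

σ_p = √(0.62²·4.24² + 0.38²·3.19² + 2·0.06·0.62·0.38·4.24·3.19) = 2.960%.
σ_{10d} = 2.960% × √10 = 9.360%.
VaR = 2.326 × 9.360% = 21.771%; on $80,000,000 that is $17,416,800.

$17,400,000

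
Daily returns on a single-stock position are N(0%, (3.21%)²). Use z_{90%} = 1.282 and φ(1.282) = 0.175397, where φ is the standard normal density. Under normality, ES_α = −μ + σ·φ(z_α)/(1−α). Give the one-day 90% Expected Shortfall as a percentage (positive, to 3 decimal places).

Tail multiplier: φ(z)/(1−α) = 0.175397 / 0.1 = 1.754.
ES = 3.21% × 1.754 = 5.630%.

5.630%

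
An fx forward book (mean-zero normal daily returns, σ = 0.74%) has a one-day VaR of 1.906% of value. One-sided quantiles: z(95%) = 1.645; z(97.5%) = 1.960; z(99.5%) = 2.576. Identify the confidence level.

99.5%

Implied z = VaR/σ = 1.906 / 0.74 = 2.576.
This matches z(99.5%) = 2.576.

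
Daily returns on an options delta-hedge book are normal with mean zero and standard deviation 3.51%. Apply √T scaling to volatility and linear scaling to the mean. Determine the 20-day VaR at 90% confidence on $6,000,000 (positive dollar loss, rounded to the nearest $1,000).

$1,207,000

At 90%, z = 1.282.
σ_{20d} = 3.51% × √20 = 15.697%.
VaR = 1.282 × 15.697% = 20.124%.
On $6,000,000: 0.20124 × $6,000,000 = $1,207,440.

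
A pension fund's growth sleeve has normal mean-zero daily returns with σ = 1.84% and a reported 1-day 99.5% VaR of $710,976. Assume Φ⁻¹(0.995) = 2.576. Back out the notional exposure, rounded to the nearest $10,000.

VaR as a fraction of value: z·σ = 2.576 × 1.84% = 4.73984%.
Position = $710,976 / 0.0473984 = $15,000,000.

$15,000,000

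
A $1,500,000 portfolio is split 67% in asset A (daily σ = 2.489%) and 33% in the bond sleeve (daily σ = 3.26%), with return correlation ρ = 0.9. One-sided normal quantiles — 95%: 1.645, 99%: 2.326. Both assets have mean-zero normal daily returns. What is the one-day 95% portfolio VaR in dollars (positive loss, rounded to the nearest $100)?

σ_p² = 0.67²·2.489² + 0.33²·3.26² + 2·0.9·0.67·0.33·2.489·3.26 = 7.1676 (%²).
σ_p = √7.1676 = 2.677%.
VaR = 1.645 × 2.677% = 4.404%; on $1,500,000 that is $66,060.

$66,100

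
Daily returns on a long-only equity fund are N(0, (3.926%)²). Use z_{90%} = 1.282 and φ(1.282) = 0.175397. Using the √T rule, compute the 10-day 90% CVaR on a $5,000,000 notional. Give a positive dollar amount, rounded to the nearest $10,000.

σ_{10d} = 3.926% × √10 = 12.415%.
ES multiplier = φ(z)/(1−α) = 0.175397/0.1 = 1.754.
ES = 12.415% × 1.754 = 21.776%; on $5,000,000: $1,088,800.

$1,090,000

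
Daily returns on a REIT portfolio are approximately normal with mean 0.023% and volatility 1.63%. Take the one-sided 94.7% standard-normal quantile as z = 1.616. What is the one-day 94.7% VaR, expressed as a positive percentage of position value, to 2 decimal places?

2.61%

VaR = −μ + z·σ = −(0.023%) + 1.616 × 1.63% = 2.611%.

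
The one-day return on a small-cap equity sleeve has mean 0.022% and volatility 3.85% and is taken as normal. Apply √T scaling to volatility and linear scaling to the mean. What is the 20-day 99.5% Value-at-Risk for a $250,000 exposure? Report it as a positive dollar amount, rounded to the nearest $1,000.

$110,000

At 99.5%, z = 2.576.
σ_{20d} = 3.85% × √20 = 17.218%; μ_{20d} = 20 × 0.022% = 0.440%.
VaR = −(0.440%) + 2.576 × 17.218% = 43.914%.
On $250,000: 0.43914 × $250,000 = $109,785.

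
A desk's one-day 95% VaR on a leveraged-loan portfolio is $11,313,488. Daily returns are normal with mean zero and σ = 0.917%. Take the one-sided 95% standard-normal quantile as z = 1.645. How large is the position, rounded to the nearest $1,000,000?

$750,000,000

VaR as a fraction of value: z·σ = 1.645 × 0.917% = 1.50846%.
Position = $11,313,488 / 0.0150846 = $750,000,033.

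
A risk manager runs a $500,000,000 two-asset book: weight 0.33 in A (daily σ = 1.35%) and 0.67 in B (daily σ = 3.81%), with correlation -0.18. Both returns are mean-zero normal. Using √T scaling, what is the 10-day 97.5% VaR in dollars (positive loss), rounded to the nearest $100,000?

$77,800,000

σ_p = √(0.33²·1.35² + 0.67²·3.81² + 2·-0.18·0.33·0.67·1.35·3.81) = 2.511%.
σ_{10d} = 2.511% × √10 = 7.940%.
z(97.5%) = 1.960.
VaR = 1.960 × 7.940% = 15.562%; on $500,000,000 that is $77,810,000.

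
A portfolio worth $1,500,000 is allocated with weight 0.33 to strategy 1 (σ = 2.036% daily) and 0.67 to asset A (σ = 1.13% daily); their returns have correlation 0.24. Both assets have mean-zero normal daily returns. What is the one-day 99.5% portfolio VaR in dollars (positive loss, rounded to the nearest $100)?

$43,500

σ_p² = 0.33²·2.036² + 0.67²·1.13² + 2·0.24·0.33·0.67·2.036·1.13 = 1.2688 (%²).
σ_p = √1.2688 = 1.126%.
At 99.5%, z = 2.576.
VaR = 2.576 × 1.126% = 2.901%; on $1,500,000 that is $43,515.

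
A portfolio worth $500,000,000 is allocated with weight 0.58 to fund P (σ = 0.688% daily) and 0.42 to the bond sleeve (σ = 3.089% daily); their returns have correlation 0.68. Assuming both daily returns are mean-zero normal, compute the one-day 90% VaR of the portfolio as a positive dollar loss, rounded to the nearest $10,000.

$10,230,000

σ_p² = 0.58²·0.688² + 0.42²·3.089² + 2·0.68·0.58·0.42·0.688·3.089 = 2.5465 (%²).
σ_p = √2.5465 = 1.596%.
At 90%, z = 1.282.
VaR = 1.282 × 1.596% = 2.046%; on $500,000,000 that is $10,230,000.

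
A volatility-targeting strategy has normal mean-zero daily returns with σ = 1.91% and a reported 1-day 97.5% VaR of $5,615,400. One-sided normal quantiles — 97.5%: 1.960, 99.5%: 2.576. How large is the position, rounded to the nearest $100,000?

$150,000,000

VaR as a fraction of value: z·σ = 1.960 × 1.91% = 3.7436%.
Position = $5,615,400 / 0.037436 = $150,000,000.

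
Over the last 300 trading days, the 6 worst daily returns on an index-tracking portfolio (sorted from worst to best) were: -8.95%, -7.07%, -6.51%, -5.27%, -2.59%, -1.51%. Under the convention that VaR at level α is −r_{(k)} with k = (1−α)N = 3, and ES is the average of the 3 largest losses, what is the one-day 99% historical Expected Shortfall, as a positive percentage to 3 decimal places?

The 3 worst returns sum to -22.53%.
ES = −(-22.53%) / 3 = 7.51% ≈ 7.510%.

7.510%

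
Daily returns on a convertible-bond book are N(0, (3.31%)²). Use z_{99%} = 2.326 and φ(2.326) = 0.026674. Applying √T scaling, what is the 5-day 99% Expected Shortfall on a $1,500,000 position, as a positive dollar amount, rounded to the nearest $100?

σ_{5d} = 3.31% × √5 = 7.401%.
ES multiplier = φ(z)/(1−α) = 0.026674/0.01 = 2.667.
ES = 7.401% × 2.667 = 19.738%; on $1,500,000: $296,070.

$296,100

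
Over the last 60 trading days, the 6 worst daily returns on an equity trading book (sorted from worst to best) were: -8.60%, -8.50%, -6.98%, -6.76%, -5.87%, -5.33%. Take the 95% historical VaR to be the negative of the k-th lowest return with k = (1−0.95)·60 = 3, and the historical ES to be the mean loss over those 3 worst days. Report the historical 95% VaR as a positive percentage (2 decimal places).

6.98%

k = 3; the 3rd lowest return is -6.98%, so VaR = 6.98%.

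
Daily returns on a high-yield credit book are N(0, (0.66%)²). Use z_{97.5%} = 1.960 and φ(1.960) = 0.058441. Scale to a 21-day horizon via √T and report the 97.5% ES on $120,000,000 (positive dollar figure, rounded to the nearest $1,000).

σ_{21d} = 0.66% × √21 = 3.024%.
ES multiplier = φ(z)/(1−α) = 0.058441/0.025 = 2.338.
ES = 3.024% × 2.338 = 7.070%; on $120,000,000: $8,484,000.

$8,484,000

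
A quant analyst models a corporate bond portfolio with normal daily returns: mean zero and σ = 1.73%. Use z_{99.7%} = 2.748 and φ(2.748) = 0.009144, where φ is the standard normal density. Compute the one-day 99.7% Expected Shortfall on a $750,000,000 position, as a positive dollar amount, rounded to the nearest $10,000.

$39,550,000

Tail multiplier: φ(z)/(1−α) = 0.009144 / 0.003 = 3.048.
ES = 1.73% × 3.048 = 5.273%.
On $750,000,000: 0.05273 × $750,000,000 = $39,547,500.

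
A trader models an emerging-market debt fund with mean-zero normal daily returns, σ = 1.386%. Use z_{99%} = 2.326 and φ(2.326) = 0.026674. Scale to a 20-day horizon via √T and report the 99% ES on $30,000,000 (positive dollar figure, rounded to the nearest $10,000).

$4,960,000

σ_{20d} = 1.386% × √20 = 6.198%.
ES multiplier = φ(z)/(1−α) = 0.026674/0.01 = 2.667.
ES = 6.198% × 2.667 = 16.530%; on $30,000,000: $4,959,000.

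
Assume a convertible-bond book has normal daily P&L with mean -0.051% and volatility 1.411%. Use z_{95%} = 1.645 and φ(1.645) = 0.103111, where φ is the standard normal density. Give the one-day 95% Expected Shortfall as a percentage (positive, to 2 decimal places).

Tail multiplier: φ(z)/(1−α) = 0.103111 / 0.05 = 2.062.
ES = −(-0.051%) + 1.411% × 2.062 = 2.960%.

2.96%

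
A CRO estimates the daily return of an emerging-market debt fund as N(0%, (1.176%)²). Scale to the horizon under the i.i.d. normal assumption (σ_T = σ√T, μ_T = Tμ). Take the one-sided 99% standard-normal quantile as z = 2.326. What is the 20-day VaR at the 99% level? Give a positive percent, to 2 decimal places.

12.23%

σ_{20d} = 1.176% × √20 = 5.259%.
VaR = 2.326 × 5.259% = 12.232%.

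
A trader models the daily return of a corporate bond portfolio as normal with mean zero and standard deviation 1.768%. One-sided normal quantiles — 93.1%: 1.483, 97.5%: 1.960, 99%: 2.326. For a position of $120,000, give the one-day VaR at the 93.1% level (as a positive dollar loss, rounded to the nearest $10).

$3,150

VaR = z·σ = 1.483 × 1.768% = 2.622%.
On $120,000: 0.02622 × $120,000 = $3,146.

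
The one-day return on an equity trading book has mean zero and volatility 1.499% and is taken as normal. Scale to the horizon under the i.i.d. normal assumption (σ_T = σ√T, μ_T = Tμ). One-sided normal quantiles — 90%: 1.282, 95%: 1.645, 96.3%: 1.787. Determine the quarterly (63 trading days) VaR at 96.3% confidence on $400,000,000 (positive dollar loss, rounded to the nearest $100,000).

$85,000,000

σ_{63d} = 1.499% × √63 = 11.898%.
VaR = 1.787 × 11.898% = 21.262%.
On $400,000,000: 0.21262 × $400,000,000 = $85,048,000.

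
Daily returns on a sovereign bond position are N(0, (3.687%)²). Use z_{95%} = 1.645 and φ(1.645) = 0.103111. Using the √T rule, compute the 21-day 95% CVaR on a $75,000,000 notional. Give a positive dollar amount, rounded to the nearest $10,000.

σ_{21d} = 3.687% × √21 = 16.896%.
ES multiplier = φ(z)/(1−α) = 0.103111/0.05 = 2.062.
ES = 16.896% × 2.062 = 34.840%; on $75,000,000: $26,130,000.

$26,130,000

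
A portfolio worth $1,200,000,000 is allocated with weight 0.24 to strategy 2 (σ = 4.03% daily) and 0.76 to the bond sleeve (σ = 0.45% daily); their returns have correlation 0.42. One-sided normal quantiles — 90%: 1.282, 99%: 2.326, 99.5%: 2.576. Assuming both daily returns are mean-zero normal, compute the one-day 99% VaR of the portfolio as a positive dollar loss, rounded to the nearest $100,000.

σ_p² = 0.24²·4.03² + 0.76²·0.45² + 2·0.42·0.24·0.76·4.03·0.45 = 1.3303 (%²).
σ_p = √1.3303 = 1.153%.
VaR = 2.326 × 1.153% = 2.682%; on $1,200,000,000 that is $32,184,000.

$32,200,000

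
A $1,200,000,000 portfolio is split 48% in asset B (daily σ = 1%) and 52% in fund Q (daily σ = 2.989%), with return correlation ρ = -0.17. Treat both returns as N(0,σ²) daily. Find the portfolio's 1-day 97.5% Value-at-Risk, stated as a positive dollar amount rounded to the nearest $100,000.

σ_p² = 0.48²·1² + 0.52²·2.989² + 2·-0.17·0.48·0.52·1·2.989 = 2.3925 (%²).
σ_p = √2.3925 = 1.547%.
At 97.5%, z = 1.960.
VaR = 1.960 × 1.547% = 3.032%; on $1,200,000,000 that is $36,384,000.

$36,400,000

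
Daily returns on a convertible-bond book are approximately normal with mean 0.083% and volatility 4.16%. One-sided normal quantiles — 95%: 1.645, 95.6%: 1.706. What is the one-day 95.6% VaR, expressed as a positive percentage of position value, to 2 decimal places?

VaR = −μ + z·σ = −(0.083%) + 1.706 × 4.16% = 7.014%.

7.01%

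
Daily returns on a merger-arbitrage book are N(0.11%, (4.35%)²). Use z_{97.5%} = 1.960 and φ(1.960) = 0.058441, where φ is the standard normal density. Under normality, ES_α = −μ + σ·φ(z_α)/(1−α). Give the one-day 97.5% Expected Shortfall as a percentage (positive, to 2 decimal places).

10.06%

Tail multiplier: φ(z)/(1−α) = 0.058441 / 0.025 = 2.338.
ES = −(0.11%) + 4.35% × 2.338 = 10.060%.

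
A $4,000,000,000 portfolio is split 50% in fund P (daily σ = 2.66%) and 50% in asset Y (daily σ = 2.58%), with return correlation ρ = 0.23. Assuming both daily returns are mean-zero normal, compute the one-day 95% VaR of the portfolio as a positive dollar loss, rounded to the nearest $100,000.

σ_p² = 0.5²·2.66² + 0.5²·2.58² + 2·0.23·0.5·0.5·2.66·2.58 = 4.2222 (%²).
σ_p = √4.2222 = 2.055%.
At 95%, z = 1.645.
VaR = 1.645 × 2.055% = 3.380%; on $4,000,000,000 that is $135,200,000.

$135,200,000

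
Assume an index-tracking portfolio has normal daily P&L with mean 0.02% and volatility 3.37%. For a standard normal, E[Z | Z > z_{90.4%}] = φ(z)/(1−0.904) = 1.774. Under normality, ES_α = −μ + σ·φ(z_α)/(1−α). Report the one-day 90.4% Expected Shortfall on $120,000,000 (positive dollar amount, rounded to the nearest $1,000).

$7,150,000

ES = −(0.02%) + 3.37% × 1.774 = 5.958%.
On $120,000,000: 0.05958 × $120,000,000 = $7,149,600.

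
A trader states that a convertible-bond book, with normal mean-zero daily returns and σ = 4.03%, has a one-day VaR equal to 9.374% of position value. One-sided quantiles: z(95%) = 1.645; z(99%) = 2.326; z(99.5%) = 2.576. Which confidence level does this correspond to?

Implied z = VaR/σ = 9.374 / 4.03 = 2.326.
This matches z(99%) = 2.326.

99%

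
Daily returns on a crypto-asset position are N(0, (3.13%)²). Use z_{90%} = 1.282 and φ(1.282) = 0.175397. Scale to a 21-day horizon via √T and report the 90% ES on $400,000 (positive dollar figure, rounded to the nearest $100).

σ_{21d} = 3.13% × √21 = 14.343%.
ES multiplier = φ(z)/(1−α) = 0.175397/0.1 = 1.754.
ES = 14.343% × 1.754 = 25.158%; on $400,000: $100,632.

$100,600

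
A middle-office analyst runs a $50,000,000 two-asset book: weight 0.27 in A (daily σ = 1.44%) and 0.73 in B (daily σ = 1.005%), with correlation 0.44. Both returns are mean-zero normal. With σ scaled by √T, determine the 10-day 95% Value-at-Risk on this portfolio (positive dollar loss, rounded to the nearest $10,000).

σ_p = √(0.27²·1.44² + 0.73²·1.005² + 2·0.44·0.27·0.73·1.44·1.005) = 0.970%.
σ_{10d} = 0.970% × √10 = 3.067%.
z(95%) = 1.645.
VaR = 1.645 × 3.067% = 5.045%; on $50,000,000 that is $2,522,500.

$2,520,000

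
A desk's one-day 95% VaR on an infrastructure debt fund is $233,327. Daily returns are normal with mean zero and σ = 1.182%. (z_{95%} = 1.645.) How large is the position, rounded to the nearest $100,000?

VaR as a fraction of value: z·σ = 1.645 × 1.182% = 1.94439%.
Position = $233,327 / 0.0194439 = $12,000,010.

$12,000,000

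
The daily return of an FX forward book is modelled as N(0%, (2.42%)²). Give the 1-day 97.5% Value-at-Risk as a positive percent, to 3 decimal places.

At 97.5% one-sided, z = 1.960.
VaR = z·σ = 1.960 × 2.42% = 4.743%.

4.743%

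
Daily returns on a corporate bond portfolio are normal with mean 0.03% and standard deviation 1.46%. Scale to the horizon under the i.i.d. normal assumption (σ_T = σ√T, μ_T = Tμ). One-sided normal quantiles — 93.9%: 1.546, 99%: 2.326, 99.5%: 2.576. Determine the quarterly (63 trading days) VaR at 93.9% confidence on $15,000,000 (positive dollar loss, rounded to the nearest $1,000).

σ_{63d} = 1.46% × √63 = 11.588%; μ_{63d} = 63 × 0.03% = 1.890%.
VaR = −(1.890%) + 1.546 × 11.588% = 16.025%.
On $15,000,000: 0.16025 × $15,000,000 = $2,403,750.

$2,404,000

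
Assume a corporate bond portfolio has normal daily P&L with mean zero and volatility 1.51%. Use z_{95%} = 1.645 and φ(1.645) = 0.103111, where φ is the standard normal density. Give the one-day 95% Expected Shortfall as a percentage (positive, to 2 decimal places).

3.11%

Tail multiplier: φ(z)/(1−α) = 0.103111 / 0.05 = 2.062.
ES = 1.51% × 2.062 = 3.114%.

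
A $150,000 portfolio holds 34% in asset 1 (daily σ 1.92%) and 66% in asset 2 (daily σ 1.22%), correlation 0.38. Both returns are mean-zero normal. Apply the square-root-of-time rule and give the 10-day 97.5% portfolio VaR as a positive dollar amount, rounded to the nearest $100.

σ_p = √(0.34²·1.92² + 0.66²·1.22² + 2·0.38·0.34·0.66·1.92·1.22) = 1.214%.
σ_{10d} = 1.214% × √10 = 3.839%.
z(97.5%) = 1.960.
VaR = 1.960 × 3.839% = 7.524%; on $150,000 that is $11,286.

$11,300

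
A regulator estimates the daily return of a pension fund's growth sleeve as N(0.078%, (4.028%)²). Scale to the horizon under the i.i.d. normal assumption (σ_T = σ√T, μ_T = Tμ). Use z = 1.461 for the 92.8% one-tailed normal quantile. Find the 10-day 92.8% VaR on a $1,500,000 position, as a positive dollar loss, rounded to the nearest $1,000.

σ_{10d} = 4.028% × √10 = 12.738%; μ_{10d} = 10 × 0.078% = 0.780%.
VaR = −(0.780%) + 1.461 × 12.738% = 17.830%.
On $1,500,000: 0.17830 × $1,500,000 = $267,450.

$267,000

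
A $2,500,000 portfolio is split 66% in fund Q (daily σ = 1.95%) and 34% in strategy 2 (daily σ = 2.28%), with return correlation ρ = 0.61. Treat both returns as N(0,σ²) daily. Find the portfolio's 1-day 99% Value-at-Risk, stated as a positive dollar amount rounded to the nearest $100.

σ_p² = 0.66²·1.95² + 0.34²·2.28² + 2·0.61·0.66·0.34·1.95·2.28 = 3.4745 (%²).
σ_p = √3.4745 = 1.864%.
At 99%, z = 2.326.
VaR = 2.326 × 1.864% = 4.336%; on $2,500,000 that is $108,400.

$108,400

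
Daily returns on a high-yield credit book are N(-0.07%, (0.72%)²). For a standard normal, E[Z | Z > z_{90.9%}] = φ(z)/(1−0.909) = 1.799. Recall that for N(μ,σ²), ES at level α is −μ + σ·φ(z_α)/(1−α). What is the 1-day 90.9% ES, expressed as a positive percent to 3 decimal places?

ES = −(-0.07%) + 0.72% × 1.799 = 1.365%.

1.365%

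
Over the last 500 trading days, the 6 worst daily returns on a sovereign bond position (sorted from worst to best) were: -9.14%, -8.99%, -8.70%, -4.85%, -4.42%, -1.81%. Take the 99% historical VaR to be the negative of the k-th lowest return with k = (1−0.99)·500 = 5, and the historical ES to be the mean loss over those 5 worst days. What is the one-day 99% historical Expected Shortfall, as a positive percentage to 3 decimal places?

7.220%

The 5 worst returns sum to -36.10%.
ES = −(-36.10%) / 5 = 7.22% ≈ 7.220%.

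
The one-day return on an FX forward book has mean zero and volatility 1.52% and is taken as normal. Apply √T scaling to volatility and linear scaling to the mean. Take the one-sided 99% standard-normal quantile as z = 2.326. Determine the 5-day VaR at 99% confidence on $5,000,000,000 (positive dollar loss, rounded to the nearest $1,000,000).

$395,000,000

σ_{5d} = 1.52% × √5 = 3.399%.
VaR = 2.326 × 3.399% = 7.906%.
On $5,000,000,000: 0.07906 × $5,000,000,000 = $395,300,000.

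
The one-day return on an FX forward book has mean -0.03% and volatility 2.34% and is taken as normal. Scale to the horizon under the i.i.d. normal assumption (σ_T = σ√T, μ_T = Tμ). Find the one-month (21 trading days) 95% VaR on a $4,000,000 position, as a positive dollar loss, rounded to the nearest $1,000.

$731,000

At 95%, z = 1.645.
σ_{21d} = 2.34% × √21 = 10.723%; μ_{21d} = 21 × -0.03% = -0.630%.
VaR = −(-0.630%) + 1.645 × 10.723% = 18.269%.
On $4,000,000: 0.18269 × $4,000,000 = $730,760.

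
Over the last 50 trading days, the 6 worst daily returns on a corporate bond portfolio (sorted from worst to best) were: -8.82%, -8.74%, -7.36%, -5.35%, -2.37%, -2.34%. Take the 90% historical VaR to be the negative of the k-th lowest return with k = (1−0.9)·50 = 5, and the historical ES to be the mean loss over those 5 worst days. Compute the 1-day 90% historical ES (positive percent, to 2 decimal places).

The 5 worst returns sum to -32.64%.
ES = −(-32.64%) / 5 = 6.528% ≈ 6.53%.

6.53%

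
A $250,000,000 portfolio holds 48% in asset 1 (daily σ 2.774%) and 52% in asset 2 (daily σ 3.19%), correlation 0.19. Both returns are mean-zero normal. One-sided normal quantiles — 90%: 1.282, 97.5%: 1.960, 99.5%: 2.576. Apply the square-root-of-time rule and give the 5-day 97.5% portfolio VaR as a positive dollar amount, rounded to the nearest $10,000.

$25,380,000

σ_p = √(0.48²·2.774² + 0.52²·3.19² + 2·0.19·0.48·0.52·2.774·3.19) = 2.316%.
σ_{5d} = 2.316% × √5 = 5.179%.
VaR = 1.960 × 5.179% = 10.151%; on $250,000,000 that is $25,377,500.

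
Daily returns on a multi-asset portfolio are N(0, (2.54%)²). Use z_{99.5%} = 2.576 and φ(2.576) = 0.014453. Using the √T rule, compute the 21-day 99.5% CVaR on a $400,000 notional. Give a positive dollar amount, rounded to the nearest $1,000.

$135,000

σ_{21d} = 2.54% × √21 = 11.640%.
ES multiplier = φ(z)/(1−α) = 0.014453/0.005 = 2.891.
ES = 11.640% × 2.891 = 33.651%; on $400,000: $134,604.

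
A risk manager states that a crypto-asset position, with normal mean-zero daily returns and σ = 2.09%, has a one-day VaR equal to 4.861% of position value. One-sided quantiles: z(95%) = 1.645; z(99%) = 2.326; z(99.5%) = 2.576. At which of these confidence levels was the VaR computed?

99%

Implied z = VaR/σ = 4.861 / 2.09 = 2.326.
This matches z(99%) = 2.326.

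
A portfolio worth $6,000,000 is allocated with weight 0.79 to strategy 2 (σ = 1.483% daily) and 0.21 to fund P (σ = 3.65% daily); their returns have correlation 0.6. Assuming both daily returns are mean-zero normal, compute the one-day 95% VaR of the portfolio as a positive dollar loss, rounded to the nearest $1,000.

σ_p² = 0.79²·1.483² + 0.21²·3.65² + 2·0.6·0.79·0.21·1.483·3.65 = 3.0377 (%²).
σ_p = √3.0377 = 1.743%.
At 95%, z = 1.645.
VaR = 1.645 × 1.743% = 2.867%; on $6,000,000 that is $172,020.

$172,000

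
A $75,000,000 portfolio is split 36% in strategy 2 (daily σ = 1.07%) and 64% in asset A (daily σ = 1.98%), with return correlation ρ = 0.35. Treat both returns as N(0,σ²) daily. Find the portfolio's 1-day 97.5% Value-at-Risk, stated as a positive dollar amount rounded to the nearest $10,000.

σ_p² = 0.36²·1.07² + 0.64²·1.98² + 2·0.35·0.36·0.64·1.07·1.98 = 2.0959 (%²).
σ_p = √2.0959 = 1.448%.
At 97.5%, z = 1.960.
VaR = 1.960 × 1.448% = 2.838%; on $75,000,000 that is $2,128,500.

$2,130,000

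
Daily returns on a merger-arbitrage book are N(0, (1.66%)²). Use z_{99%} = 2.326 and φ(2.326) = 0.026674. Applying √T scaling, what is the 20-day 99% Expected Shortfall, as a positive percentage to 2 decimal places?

19.80%

σ_{20d} = 1.66% × √20 = 7.424%.
ES multiplier = φ(z)/(1−α) = 0.026674/0.01 = 2.667.
ES = 7.424% × 2.667 = 19.800%.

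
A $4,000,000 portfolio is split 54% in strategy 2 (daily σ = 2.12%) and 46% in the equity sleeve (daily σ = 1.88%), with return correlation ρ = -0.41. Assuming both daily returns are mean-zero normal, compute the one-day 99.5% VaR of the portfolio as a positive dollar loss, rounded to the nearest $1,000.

σ_p² = 0.54²·2.12² + 0.46²·1.88² + 2·-0.41·0.54·0.46·2.12·1.88 = 1.2466 (%²).
σ_p = √1.2466 = 1.117%.
At 99.5%, z = 2.576.
VaR = 2.576 × 1.117% = 2.877%; on $4,000,000 that is $115,080.

$115,000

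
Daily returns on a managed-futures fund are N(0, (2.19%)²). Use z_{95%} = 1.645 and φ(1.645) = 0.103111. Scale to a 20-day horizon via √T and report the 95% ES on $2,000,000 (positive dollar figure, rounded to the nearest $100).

σ_{20d} = 2.19% × √20 = 9.794%.
ES multiplier = φ(z)/(1−α) = 0.103111/0.05 = 2.062.
ES = 9.794% × 2.062 = 20.195%; on $2,000,000: $403,900.

$403,900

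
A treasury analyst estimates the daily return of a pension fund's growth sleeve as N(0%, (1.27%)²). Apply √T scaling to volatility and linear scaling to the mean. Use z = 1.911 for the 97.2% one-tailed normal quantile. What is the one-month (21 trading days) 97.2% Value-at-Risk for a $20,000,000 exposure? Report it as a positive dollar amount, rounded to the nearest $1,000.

σ_{21d} = 1.27% × √21 = 5.820%.
VaR = 1.911 × 5.820% = 11.122%.
On $20,000,000: 0.11122 × $20,000,000 = $2,224,400.

$2,224,000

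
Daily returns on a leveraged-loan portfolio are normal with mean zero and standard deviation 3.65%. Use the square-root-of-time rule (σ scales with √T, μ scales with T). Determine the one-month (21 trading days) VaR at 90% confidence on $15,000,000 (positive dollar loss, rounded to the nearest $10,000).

$3,220,000

At 90%, z = 1.282.
σ_{21d} = 3.65% × √21 = 16.726%.
VaR = 1.282 × 16.726% = 21.443%.
On $15,000,000: 0.21443 × $15,000,000 = $3,216,450.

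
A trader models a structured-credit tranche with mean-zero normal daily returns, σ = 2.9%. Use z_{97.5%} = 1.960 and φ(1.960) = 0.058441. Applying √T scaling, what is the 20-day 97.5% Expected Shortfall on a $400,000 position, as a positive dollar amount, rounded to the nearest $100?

$121,300

σ_{20d} = 2.9% × √20 = 12.969%.
ES multiplier = φ(z)/(1−α) = 0.058441/0.025 = 2.338.
ES = 12.969% × 2.338 = 30.322%; on $400,000: $121,288.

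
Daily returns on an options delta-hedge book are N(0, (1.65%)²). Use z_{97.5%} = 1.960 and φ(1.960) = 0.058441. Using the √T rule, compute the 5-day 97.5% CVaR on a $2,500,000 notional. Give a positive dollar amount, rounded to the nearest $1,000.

$216,000

σ_{5d} = 1.65% × √5 = 3.690%.
ES multiplier = φ(z)/(1−α) = 0.058441/0.025 = 2.338.
ES = 3.690% × 2.338 = 8.627%; on $2,500,000: $215,675.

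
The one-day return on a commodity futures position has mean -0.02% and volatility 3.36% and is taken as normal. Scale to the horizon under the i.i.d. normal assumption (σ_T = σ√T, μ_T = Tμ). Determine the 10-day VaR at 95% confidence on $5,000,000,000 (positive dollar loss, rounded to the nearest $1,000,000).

At 95%, z = 1.645.
σ_{10d} = 3.36% × √10 = 10.625%; μ_{10d} = 10 × -0.02% = -0.200%.
VaR = −(-0.200%) + 1.645 × 10.625% = 17.678%.
On $5,000,000,000: 0.17678 × $5,000,000,000 = $883,900,000.

$884,000,000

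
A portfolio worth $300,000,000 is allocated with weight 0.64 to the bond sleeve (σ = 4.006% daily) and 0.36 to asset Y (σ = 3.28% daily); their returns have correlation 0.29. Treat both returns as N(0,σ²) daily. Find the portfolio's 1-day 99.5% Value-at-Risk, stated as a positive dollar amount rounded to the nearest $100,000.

$24,100,000

σ_p² = 0.64²·4.006² + 0.36²·3.28² + 2·0.29·0.64·0.36·4.006·3.28 = 9.7234 (%²).
σ_p = √9.7234 = 3.118%.
At 99.5%, z = 2.576.
VaR = 2.576 × 3.118% = 8.032%; on $300,000,000 that is $24,096,000.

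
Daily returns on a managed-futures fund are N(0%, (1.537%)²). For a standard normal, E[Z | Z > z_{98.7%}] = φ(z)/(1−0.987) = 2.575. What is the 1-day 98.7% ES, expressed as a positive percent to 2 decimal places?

3.96%

ES = 1.537% × 2.575 = 3.958%.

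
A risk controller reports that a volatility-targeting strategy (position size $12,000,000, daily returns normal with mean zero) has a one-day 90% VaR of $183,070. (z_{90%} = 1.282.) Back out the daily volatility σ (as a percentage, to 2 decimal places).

VaR as a fraction: $183,070 / $12,000,000 = 1.526%.
σ = VaR / z = 1.526% / 1.282 = 1.190%.

1.19%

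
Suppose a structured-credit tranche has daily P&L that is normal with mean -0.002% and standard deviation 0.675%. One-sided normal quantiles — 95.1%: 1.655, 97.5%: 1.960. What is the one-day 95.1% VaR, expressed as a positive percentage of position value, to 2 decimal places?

1.12%

VaR = −μ + z·σ = −(-0.002%) + 1.655 × 0.675% = 1.119%.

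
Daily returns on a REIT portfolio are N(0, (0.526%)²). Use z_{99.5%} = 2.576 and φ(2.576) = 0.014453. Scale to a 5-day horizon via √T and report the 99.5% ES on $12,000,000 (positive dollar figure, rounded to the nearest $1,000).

$408,000

σ_{5d} = 0.526% × √5 = 1.176%.
ES multiplier = φ(z)/(1−α) = 0.014453/0.005 = 2.891.
ES = 1.176% × 2.891 = 3.400%; on $12,000,000: $408,000.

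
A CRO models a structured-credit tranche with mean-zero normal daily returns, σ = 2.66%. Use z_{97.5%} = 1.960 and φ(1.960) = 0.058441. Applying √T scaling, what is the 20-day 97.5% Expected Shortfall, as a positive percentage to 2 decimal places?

σ_{20d} = 2.66% × √20 = 11.896%.
ES multiplier = φ(z)/(1−α) = 0.058441/0.025 = 2.338.
ES = 11.896% × 2.338 = 27.813%.

27.81%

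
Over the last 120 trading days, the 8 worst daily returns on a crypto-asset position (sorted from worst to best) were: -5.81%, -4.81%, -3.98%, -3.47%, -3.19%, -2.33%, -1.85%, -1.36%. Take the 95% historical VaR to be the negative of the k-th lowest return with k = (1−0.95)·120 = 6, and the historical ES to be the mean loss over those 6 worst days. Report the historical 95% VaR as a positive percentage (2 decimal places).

k = 6; the 6th lowest return is -2.33%, so VaR = 2.33%.

2.33%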